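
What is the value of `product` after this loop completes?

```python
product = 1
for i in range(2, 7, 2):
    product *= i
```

Product of even numbers 2 to 6
`product` takes the values: 1 → 2 → 8 → 48

Answer: 48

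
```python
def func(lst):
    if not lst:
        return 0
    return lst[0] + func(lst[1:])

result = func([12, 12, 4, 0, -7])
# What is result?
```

12 + 12 + 4 + 0 + (-7) + 0 = 21

Answer: 21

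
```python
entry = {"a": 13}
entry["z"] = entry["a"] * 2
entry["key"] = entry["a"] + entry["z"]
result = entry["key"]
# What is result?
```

Trace:
`entry = {"a": 13}` → entry = {'a': 13}
`entry["z"] = entry["a"] * 2` → entry = {'a': 13, 'z': 26}
`entry["key"] = entry["a"] + entry["z"]` → entry = {'a': 13, 'z': 26, 'key': 39}
`result = entry["key"]` → result = 39
So result = 39

Answer: 39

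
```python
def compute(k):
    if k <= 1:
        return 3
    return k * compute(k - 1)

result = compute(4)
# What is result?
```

compute(4) = 4 * 3 * 2 * 3 = 72

Answer: 72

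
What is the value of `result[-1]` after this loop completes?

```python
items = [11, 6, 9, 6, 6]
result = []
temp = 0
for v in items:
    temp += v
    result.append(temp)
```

Cumulative sum ends at 38
`result` takes the values: [] → [11] → [11, 17] → [11, 17, 26] → [11, 17, 26, 32] → [11, 17, 26, 32, 38]
So `result[-1]` = 38

Answer: 38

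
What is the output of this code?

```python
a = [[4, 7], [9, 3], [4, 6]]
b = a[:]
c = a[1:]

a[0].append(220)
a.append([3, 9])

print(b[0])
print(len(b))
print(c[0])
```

Key concept: slice with nested mutation.
Step by step:
`a = [[4, 7], [9, 3], [4, 6]]` → a = [[4, 7], [9, 3], [4, 6]]
`b = a[:]` → b = [[4, 7], [9, 3], [4, 6]]
`c = a[1:]` → c = [[9, 3], [4, 6]]
`a[0].append(220)` → a = [[4, 7, 220], [9, 3], [4, 6]]; b = [[4, 7, 220], [9, 3], [4, 6]]
`a.append([3, 9])` → a = [[4, 7, 220], [9, 3], [4, 6], [3, 9]]
`print(b[0])` → prints [4, 7, 220]
`print(len(b))` → prints 3
`print(c[0])` → prints [9, 3]

Answer:
[4, 7, 220]
3
[9, 3]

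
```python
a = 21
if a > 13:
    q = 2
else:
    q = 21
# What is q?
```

Trace:
`a = 21` → a = 21
`if a > 13: ...` → a > 13 is True → q = 2
So q = 2

Answer: 2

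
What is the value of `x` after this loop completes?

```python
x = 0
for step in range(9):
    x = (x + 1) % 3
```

Increment mod 3, 9 times = 0
`x` takes the values: 0 → 1 → 2 → 0 → 1 → 2 → 0 → 1 → 2 → 0

Answer: 0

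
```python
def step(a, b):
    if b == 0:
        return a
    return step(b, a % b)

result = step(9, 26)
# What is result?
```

step(9, 26) -> step(26, 9) -> step(9, 8) -> step(8, 1) -> step(1, 0) -> 1

Answer: 1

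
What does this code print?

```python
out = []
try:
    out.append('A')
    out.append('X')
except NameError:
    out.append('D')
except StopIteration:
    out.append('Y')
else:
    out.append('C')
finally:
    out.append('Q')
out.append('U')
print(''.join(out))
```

Execution trace: 'A' (try body) → 'X' (try body, no exception) → 'C' (else) → 'Q' (finally) → 'U' (after the try/except). Output: AXCQU

Answer: AXCQU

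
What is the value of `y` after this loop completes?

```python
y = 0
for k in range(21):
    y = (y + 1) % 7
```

Increment mod 7, 21 times = 0
`y` takes the values: 0 → 1 → 2 → 3 → 4 → 5 → 6 → 0 → 1 → 2 → 3 → 4 → 5 → 6 → 0 → 1 → 2 → 3 → 4 → 5 → 6 → 0

Answer: 0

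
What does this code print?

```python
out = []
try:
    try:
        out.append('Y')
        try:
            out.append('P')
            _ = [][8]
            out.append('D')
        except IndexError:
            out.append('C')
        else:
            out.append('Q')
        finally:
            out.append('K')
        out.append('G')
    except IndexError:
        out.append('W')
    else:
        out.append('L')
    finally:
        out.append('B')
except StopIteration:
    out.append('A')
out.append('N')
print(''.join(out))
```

Execution trace: 'Y' (try body) → 'P' (inner try body) → 'C' (inner except IndexError) → 'K' (inner finally) → 'G' (try body, no exception) → 'L' (else) → 'B' (finally) → 'N' (after the try/except). Output: YPCKGLBN

Answer: YPCKGLBN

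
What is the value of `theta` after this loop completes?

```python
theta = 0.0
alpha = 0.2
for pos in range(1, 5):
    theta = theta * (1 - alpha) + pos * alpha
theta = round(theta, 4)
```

Moving average with lr=0.2
`theta` takes the values: 0.0 → 0.2 → 0.56 → 1.048 → 1.6384

Answer: 1.6384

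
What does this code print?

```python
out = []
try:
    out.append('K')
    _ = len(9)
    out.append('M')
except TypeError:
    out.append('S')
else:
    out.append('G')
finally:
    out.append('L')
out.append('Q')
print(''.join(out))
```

Execution trace: 'K' (try body) → 'S' (except TypeError) → 'L' (finally) → 'Q' (after the try/except). Output: KSLQ

Answer: KSLQ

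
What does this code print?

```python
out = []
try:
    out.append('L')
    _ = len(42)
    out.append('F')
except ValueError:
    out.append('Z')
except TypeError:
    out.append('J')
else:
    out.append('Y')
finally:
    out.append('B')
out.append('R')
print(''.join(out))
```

Execution trace: 'L' (try body) → 'J' (except TypeError) → 'B' (finally) → 'R' (after the try/except). Output: LJBR

Answer: LJBR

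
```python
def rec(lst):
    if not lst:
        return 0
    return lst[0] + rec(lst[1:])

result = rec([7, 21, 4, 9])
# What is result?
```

7 + 21 + 4 + 9 + 0 = 41

Answer: 41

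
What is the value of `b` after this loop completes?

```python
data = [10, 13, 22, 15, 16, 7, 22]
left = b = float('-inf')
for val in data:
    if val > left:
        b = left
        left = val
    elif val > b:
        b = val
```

Second largest (with repeats) in [10, 13, 22, 15, 16, 7, 22]
`b` takes the values: -inf → 10 → 13 → 15 → 16 → 22

Answer: 22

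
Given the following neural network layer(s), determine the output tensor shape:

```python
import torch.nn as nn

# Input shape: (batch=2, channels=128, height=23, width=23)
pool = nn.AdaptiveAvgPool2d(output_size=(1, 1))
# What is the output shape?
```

Input: (2, 128, 23, 23) -> Output: (2, 128, 1, 1)

Answer: (2, 128, 1, 1)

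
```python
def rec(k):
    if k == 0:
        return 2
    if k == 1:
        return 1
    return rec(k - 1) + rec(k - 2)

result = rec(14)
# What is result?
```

Build up from base cases: rec(0)=2, rec(1)=1, rec(2)=3, rec(3)=4, rec(4)=7, rec(5)=11, rec(6)=18, ..., rec(14)=843

Answer: 843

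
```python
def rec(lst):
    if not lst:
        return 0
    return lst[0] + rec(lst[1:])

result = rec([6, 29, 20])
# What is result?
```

6 + 29 + 20 + 0 = 55

Answer: 55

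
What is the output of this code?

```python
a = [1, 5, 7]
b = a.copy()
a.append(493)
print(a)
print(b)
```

Key concept: list.copy() creates independent copy.
Step by step:
`a = [1, 5, 7]` → a = [1, 5, 7]
`b = a.copy()` → b = [1, 5, 7]
`a.append(493)` → a = [1, 5, 7, 493]
`print(a)` → prints [1, 5, 7, 493]
`print(b)` → prints [1, 5, 7]

Answer:
[1, 5, 7, 493]
[1, 5, 7]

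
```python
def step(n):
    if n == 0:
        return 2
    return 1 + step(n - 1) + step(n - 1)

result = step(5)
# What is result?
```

step(n) = 1 + 2·step(n-1), step(0)=2. Closed form: (2+1)·2^5 - 1 = 95.

Answer: 95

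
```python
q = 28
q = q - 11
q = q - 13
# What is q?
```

Trace:
`q = 28` → q = 28
`q = q - 11` → q = 17
`q = q - 13` → q = 4
So q = 4

Answer: 4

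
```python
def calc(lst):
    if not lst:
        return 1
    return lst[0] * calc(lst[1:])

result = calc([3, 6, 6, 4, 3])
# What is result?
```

Product over [3, 6, 6, 4, 3] = 3 * 6 * 6 * 4 * 3 = 1296

Answer: 1296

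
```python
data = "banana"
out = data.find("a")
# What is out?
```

Trace:
`data = "banana"` → data = 'banana'
`out = data.find("a")` → out = 1
So out = 1

Answer: 1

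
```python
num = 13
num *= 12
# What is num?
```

Trace:
`num = 13` → num = 13
`num *= 12` → num = 156
So num = 156

Answer: 156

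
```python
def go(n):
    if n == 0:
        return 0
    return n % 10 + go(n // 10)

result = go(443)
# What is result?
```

Sum of digits of 443: 3 + 4 + 4 = 11

Answer: 11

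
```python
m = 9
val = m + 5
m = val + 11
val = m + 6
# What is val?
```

Trace:
`m = 9` → m = 9
`val = m + 5` → val = 14
`m = val + 11` → m = 25
`val = m + 6` → val = 31
So val = 31

Answer: 31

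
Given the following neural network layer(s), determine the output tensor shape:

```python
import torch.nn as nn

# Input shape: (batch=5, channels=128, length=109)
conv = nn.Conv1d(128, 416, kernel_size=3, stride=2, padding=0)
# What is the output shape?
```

Input: (5, 128, 109) -> Output: (5, 416, 54)

Answer: (5, 416, 54)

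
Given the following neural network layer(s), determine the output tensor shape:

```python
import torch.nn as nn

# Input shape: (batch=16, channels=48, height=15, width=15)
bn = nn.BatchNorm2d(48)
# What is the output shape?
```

Input: (16, 48, 15, 15) -> Output: (16, 48, 15, 15)

Answer: (16, 48, 15, 15)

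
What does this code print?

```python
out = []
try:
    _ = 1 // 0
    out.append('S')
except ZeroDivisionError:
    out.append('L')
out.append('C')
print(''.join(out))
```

Execution trace: 'L' (except ZeroDivisionError) → 'C' (after the try/except). Output: LC

Answer: LC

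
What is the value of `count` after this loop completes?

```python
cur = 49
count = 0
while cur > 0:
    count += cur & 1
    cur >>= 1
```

Count set bits in 49 (binary: 0b110001)
`count` takes the values: 0 → 1 → 2 → 3

Answer: 3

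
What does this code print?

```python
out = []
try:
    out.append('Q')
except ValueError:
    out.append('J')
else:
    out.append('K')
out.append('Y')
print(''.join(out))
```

Execution trace: 'Q' (try body, no exception) → 'K' (else) → 'Y' (after the try/except). Output: QKY

Answer: QKY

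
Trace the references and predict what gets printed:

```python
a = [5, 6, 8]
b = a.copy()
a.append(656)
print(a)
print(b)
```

Key concept: list.copy() creates independent copy.
Step by step:
`a = [5, 6, 8]` → a = [5, 6, 8]
`b = a.copy()` → b = [5, 6, 8]
`a.append(656)` → a = [5, 6, 8, 656]
`print(a)` → prints [5, 6, 8, 656]
`print(b)` → prints [5, 6, 8]

Answer:
[5, 6, 8, 656]
[5, 6, 8]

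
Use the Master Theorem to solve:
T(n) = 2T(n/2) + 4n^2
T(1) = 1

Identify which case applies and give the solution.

a=2, b=2, f(n)=4n^2. log_2(2) = 1. Since c=2 > 1 and the regularity condition holds (2(n/2)^2 = (2/2^2)n^2 with 2/2^2 < 1), Case 3 applies: T(n) = Θ(f(n)) = O(n^2).

Answer: O(n^2) - Case 3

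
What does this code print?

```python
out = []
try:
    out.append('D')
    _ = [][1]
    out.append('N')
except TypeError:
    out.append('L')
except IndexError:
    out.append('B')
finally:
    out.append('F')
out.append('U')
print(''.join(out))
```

Execution trace: 'D' (try body) → 'B' (except IndexError) → 'F' (finally) → 'U' (after the try/except). Output: DBFU

Answer: DBFU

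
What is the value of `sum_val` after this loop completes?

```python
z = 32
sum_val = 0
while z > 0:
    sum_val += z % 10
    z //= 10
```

Sum digits of 32
`sum_val` takes the values: 0 → 2 → 5

Answer: 5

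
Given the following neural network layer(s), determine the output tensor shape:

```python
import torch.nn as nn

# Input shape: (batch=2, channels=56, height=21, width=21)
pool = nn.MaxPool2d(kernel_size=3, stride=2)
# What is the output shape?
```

Input: (2, 56, 21, 21) -> Output: (2, 56, 10, 10)

Answer: (2, 56, 10, 10)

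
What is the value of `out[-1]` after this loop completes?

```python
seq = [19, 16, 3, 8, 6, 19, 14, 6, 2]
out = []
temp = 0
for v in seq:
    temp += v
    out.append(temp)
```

Cumulative sum ends at 93
`out` takes the values: [] → [19] → [19, 35] → [19, 35, 38] → [19, 35, 38, 46] → [19, 35, 38, 46, 52] → [19, 35, 38, 46, 52, 71] → [19, 35, 38, 46, 52, 71, 85] → [19, 35, 38, 46, 52, 71, 85, 91] → [19, 35, 38, 46, 52, 71, 85, 91, 93]
So `out[-1]` = 93

Answer: 93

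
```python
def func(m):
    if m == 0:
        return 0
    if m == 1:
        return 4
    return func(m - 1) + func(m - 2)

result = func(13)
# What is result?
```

Build up from base cases: func(0)=0, func(1)=4, func(2)=4, func(3)=8, func(4)=12, func(5)=20, func(6)=32, ..., func(13)=932

Answer: 932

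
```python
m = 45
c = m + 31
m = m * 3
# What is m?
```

Trace:
`m = 45` → m = 45
`c = m + 31` → c = 76
`m = m * 3` → m = 135
So m = 135

Answer: 135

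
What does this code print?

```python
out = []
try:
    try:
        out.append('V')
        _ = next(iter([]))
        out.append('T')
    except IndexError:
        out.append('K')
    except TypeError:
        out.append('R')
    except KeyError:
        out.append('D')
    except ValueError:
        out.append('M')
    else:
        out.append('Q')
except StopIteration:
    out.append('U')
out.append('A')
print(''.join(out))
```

Execution trace: 'V' (try body) → 'U' (outer except StopIteration) → 'A' (after the try/except). Output: VUA

Answer: VUA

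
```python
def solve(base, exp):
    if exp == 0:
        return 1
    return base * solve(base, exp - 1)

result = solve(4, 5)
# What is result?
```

solve(4, 5) = 4 * 4 * 4 * 4 * 4 = 1024

Answer: 1024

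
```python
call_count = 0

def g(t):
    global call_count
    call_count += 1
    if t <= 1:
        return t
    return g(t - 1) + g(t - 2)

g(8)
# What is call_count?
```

Calls(t) = 1 + Calls(t-1) + Calls(t-2); Calls(0)=Calls(1)=1. For t=8 this gives 67.

Answer: 67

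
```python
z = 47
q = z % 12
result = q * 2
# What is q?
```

Trace:
`z = 47` → z = 47
`q = z % 12` → q = 11
`result = q * 2` → result = 22
So q = 11

Answer: 11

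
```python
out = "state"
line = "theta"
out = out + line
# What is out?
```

Trace:
`out = "state"` → out = 'state'
`line = "theta"` → line = 'theta'
`out = out + line` → out = 'statetheta'
So out = 'statetheta'

Answer: 'statetheta'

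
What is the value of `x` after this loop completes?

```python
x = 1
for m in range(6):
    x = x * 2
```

Multiply by 2, 6 times: 1 * 2^6 = 64
`x` takes the values: 1 → 2 → 4 → 8 → 16 → 32 → 64

Answer: 64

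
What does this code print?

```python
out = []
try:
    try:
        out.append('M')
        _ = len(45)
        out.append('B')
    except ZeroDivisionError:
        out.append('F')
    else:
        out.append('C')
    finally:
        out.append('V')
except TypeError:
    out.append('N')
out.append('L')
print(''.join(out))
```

Execution trace: 'M' (try body) → 'V' (finally) → 'N' (outer except TypeError) → 'L' (after the try/except). Output: MVNL

Answer: MVNL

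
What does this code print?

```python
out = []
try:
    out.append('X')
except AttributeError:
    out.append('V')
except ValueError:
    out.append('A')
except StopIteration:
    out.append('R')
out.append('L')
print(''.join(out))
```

Execution trace: 'X' (try body, no exception) → 'L' (after the try/except). Output: XL

Answer: XL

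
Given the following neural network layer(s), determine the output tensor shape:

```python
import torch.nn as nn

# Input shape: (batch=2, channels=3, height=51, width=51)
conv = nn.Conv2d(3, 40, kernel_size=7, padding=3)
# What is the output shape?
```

Input: (2, 3, 51, 51) -> Output: (2, 40, 51, 51)

Answer: (2, 40, 51, 51)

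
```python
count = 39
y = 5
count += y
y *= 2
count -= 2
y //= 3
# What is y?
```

Trace:
`count = 39` → count = 39
`y = 5` → y = 5
`count += y` → count = 44
`y *= 2` → y = 10
`count -= 2` → count = 42
`y //= 3` → y = 3
So y = 3

Answer: 3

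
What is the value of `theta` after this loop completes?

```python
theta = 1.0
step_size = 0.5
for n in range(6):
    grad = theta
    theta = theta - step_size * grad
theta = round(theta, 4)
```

Gradient descent: w = 1.0 * (1 - 0.5)^6
`theta` takes the values: 1.0 → 0.5 → 0.25 → 0.125 → 0.0625 → 0.03125 → 0.015625 → 0.0156

Answer: 0.0156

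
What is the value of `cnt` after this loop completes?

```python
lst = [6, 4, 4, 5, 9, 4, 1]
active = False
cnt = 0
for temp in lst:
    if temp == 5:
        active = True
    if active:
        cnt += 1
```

Count elements after first 5 in [6, 4, 4, 5, 9, 4, 1]
`cnt` takes the values: 0 → 1 → 2 → 3 → 4

Answer: 4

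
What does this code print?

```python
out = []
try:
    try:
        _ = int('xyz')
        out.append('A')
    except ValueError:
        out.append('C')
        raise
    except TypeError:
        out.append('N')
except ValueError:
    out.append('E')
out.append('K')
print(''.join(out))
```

Execution trace: 'C' (inner except ValueError) → 'E' (outer except ValueError) → 'K' (after the try/except). Output: CEK

Answer: CEK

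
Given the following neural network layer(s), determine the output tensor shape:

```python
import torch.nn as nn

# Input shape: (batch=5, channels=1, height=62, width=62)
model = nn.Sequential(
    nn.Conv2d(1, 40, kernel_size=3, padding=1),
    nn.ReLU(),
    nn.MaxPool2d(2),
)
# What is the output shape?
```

Input: (5, 1, 62, 62) -> after Conv2d: (5, 40, 62, 62) -> after ReLU: (5, 40, 62, 62) -> Output: (5, 40, 31, 31)

Answer: (5, 40, 31, 31)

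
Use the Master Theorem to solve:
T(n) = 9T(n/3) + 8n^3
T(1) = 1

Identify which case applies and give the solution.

a=9, b=3, f(n)=8n^3. log_3(9) = 2. Since c=3 > 2 and the regularity condition holds (9(n/3)^3 = (9/3^3)n^3 with 9/3^3 < 1), Case 3 applies: T(n) = Θ(f(n)) = O(n^3).

Answer: O(n^3) - Case 3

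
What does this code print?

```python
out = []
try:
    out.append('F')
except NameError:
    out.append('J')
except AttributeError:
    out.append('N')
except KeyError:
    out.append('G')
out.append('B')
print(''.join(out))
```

Execution trace: 'F' (try body, no exception) → 'B' (after the try/except). Output: FB

Answer: FB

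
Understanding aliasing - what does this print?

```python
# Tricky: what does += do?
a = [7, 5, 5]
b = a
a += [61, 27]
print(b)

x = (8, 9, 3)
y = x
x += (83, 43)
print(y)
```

Key concept: += behavior differs for mutable vs immutable.
Step by step:
`a = [7, 5, 5]` → a = [7, 5, 5]
`b = a` → b = [7, 5, 5] (same object as a)
`a += [61, 27]` → a = [7, 5, 5, 61, 27] (same object as b); b = [7, 5, 5, 61, 27] (same object as a)
`print(b)` → prints [7, 5, 5, 61, 27]
`x = (8, 9, 3)` → x = (8, 9, 3)
`y = x` → y = (8, 9, 3)
`x += (83, 43)` → x = (8, 9, 3, 83, 43)
`print(y)` → prints (8, 9, 3)

Answer:
[7, 5, 5, 61, 27]
(8, 9, 3)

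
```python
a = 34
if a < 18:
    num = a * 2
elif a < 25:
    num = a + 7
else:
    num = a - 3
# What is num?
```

Trace:
`a = 34` → a = 34
`if a < 18: ...` → a < 18 is False, a < 25 is False, take else branch → num = 31
So num = 31

Answer: 31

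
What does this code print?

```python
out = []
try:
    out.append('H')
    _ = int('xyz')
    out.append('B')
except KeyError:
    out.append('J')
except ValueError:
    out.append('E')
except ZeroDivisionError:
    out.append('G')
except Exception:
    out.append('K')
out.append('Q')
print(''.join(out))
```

Execution trace: 'H' (try body) → 'E' (except ValueError) → 'Q' (after the try/except). Output: HEQ

Answer: HEQ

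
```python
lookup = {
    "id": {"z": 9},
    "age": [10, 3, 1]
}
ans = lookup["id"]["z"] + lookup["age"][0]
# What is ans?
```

Trace:
`lookup = { ...` → lookup = {'id': {'z': 9}, 'age': [10, 3, 1]}
`ans = lookup["id"]["z"] + lookup["age"][0]` → ans = 19
So ans = 19

Answer: 19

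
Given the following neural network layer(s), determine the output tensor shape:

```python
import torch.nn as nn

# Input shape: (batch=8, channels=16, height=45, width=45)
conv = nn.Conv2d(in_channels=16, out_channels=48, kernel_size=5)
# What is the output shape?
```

Input: (8, 16, 45, 45) -> Output: (8, 48, 41, 41)

Answer: (8, 48, 41, 41)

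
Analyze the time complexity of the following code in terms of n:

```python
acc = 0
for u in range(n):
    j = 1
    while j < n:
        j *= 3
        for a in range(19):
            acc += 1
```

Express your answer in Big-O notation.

Each loop level contributes: n × log n × 1. Multiplying the contributions gives O(n log n).

Answer: O(n log n)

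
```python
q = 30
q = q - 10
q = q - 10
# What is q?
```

Trace:
`q = 30` → q = 30
`q = q - 10` → q = 20
`q = q - 10` → q = 10
So q = 10

Answer: 10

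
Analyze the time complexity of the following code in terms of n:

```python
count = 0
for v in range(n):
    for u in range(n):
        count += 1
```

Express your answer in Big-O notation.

Each loop level contributes: n × n. Multiplying the contributions gives O(n^2).

Answer: O(n^2)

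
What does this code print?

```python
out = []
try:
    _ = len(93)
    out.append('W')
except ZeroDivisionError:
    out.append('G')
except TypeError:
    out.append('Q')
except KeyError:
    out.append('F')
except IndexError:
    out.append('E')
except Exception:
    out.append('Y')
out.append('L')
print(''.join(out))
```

Execution trace: 'Q' (except TypeError) → 'L' (after the try/except). Output: QL

Answer: QL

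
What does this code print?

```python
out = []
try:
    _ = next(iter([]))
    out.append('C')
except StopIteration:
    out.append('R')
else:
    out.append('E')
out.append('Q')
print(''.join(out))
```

Execution trace: 'R' (except StopIteration) → 'Q' (after the try/except). Output: RQ

Answer: RQ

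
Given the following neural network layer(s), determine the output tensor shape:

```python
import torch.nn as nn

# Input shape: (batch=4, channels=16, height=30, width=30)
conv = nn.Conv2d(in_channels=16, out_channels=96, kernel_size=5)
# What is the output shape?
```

Input: (4, 16, 30, 30) -> Output: (4, 96, 26, 26)

Answer: (4, 96, 26, 26)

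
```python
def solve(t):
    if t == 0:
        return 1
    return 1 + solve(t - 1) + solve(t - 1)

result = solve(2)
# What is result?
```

solve(t) = 1 + 2·solve(t-1), solve(0)=1. Closed form: (1+1)·2^2 - 1 = 7.

Answer: 7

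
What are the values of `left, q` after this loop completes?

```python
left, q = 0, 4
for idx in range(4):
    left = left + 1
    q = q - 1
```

left goes 0→4, q goes 4→0
`left, q` takes the values: (0, 4) → (1, 4) → (1, 3) → (2, 3) → (2, 2) → (3, 2) → (3, 1) → (4, 1) → (4, 0)

Answer: 4, 0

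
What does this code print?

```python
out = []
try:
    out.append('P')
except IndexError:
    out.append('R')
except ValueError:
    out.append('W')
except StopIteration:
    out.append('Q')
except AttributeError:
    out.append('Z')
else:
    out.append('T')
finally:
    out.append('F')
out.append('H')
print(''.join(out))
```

Execution trace: 'P' (try body, no exception) → 'T' (else) → 'F' (finally) → 'H' (after the try/except). Output: PTFH

Answer: PTFH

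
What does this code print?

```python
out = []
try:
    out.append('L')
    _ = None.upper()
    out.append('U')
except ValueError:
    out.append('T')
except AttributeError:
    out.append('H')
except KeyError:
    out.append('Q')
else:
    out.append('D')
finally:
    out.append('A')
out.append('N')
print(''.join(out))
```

Execution trace: 'L' (try body) → 'H' (except AttributeError) → 'A' (finally) → 'N' (after the try/except). Output: LHAN

Answer: LHAN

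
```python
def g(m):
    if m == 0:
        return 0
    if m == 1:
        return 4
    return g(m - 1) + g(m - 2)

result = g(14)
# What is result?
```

Build up from base cases: g(0)=0, g(1)=4, g(2)=4, g(3)=8, g(4)=12, g(5)=20, g(6)=32, ..., g(14)=1508

Answer: 1508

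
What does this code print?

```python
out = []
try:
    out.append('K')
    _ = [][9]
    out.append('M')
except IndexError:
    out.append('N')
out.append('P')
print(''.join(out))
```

Execution trace: 'K' (try body) → 'N' (except IndexError) → 'P' (after the try/except). Output: KNP

Answer: KNP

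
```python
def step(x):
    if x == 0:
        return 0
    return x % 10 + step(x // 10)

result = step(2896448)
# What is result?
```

Sum of digits of 2896448: 8 + 4 + 4 + 6 + 9 + 8 + 2 = 41

Answer: 41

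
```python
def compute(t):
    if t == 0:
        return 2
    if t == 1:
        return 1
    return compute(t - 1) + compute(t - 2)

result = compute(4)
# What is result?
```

Build up from base cases: compute(0)=2, compute(1)=1, compute(2)=3, compute(3)=4, compute(4)=7

Answer: 7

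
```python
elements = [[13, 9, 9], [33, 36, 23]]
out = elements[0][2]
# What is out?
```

Trace:
`elements = [[13, 9, 9], [33, 36, 23]]` → elements = [[13, 9, 9], [33, 36, 23]]
`out = elements[0][2]` → out = 9
So out = 9

Answer: 9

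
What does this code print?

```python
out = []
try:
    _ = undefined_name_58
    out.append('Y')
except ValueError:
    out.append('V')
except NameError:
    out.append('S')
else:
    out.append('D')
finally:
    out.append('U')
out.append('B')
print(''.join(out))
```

Execution trace: 'S' (except NameError) → 'U' (finally) → 'B' (after the try/except). Output: SUB

Answer: SUB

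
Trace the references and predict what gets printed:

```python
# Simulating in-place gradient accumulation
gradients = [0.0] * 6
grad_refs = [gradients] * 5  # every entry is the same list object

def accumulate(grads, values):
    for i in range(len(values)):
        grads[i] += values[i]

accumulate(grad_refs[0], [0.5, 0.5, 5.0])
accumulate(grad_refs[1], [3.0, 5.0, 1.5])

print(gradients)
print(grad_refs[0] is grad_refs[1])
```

Key concept: gradient accumulation aliasing.
Step by step:
`gradients = [0.0] * 6` → gradients = [0.0, 0.0, 0.0, 0.0, 0.0, 0.0]
`grad_refs = [gradients] * 5` → grad_refs = [[0.0, 0.0, 0.0, 0.0, 0.0, 0.0], [0.0, 0.0, 0.0, 0.0, 0.0, 0.0], [0.0, 0.0, 0.0, 0.0, 0.0, 0.0], [0.0, 0.0, 0.0, 0.0, 0.0, 0.0], [0.0, 0.0, 0.0, 0.0, 0.0, 0.0]]
`accumulate(grad_refs[0], [0.5, 0.5, 5.0])` → gradients = [0.5, 0.5, 5.0, 0.0, 0.0, 0.0]; grad_refs = [[0.5, 0.5, 5.0, 0.0, 0.0, 0.0], [0.5, 0.5, 5.0, 0.0, 0.0, 0.0], [0.5, 0.5, 5.0, 0.0, 0.0, 0.0], [0.5, 0.5, 5.0, 0.0, 0.0, 0.0], [0.5, 0.5, 5.0, 0.0, 0.0, 0.0]]
`accumulate(grad_refs[1], [3.0, 5.0, 1.5])` → gradients = [3.5, 5.5, 6.5, 0.0, 0.0, 0.0]; grad_refs = [[3.5, 5.5, 6.5, 0.0, 0.0, 0.0], [3.5, 5.5, 6.5, 0.0, 0.0, 0.0], [3.5, 5.5, 6.5, 0.0, 0.0, 0.0], [3.5, 5.5, 6.5, 0.0, 0.0, 0.0], [3.5, 5.5, 6.5, 0.0, 0.0, 0.0]]
`print(gradients)` → prints [3.5, 5.5, 6.5, 0.0, 0.0, 0.0]
`print(grad_refs[0] is grad_refs[1])` → prints True

Answer:
[3.5, 5.5, 6.5, 0.0, 0.0, 0.0]
True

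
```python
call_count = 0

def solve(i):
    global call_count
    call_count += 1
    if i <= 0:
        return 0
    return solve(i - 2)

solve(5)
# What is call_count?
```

Linear recursion stepping by 2: 4 calls from i=5 down to ≤0.

Answer: 4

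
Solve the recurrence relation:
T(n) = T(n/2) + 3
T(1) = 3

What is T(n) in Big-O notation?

Each step divides n by 2 and adds 3. After log_2(n) steps we reach T(1)=3. So T(n) = 3·log_2(n) + 3 = O(log n).

Answer: O(log n)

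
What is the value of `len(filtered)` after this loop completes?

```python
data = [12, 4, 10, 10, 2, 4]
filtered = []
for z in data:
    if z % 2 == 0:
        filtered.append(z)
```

Count even numbers in [12, 4, 10, 10, 2, 4]
`filtered` takes the values: [] → [12] → [12, 4] → [12, 4, 10] → [12, 4, 10, 10] → [12, 4, 10, 10, 2] → [12, 4, 10, 10, 2, 4]
So `len(filtered)` = 6

Answer: 6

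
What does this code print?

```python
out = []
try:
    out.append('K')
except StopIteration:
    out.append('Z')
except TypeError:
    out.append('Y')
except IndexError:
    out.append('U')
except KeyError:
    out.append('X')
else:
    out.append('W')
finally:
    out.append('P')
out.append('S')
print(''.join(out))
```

Execution trace: 'K' (try body, no exception) → 'W' (else) → 'P' (finally) → 'S' (after the try/except). Output: KWPS

Answer: KWPS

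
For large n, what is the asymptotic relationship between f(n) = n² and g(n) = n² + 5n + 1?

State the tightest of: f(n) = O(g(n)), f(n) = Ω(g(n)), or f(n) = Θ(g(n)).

n² vs n² + 5n + 1: f(n) = Θ(g(n)) — they are asymptotically equivalent (lower-order terms are dominated).

Answer: f(n) = Θ(g(n)) — they are asymptotically equivalent (lower-order terms are dominated).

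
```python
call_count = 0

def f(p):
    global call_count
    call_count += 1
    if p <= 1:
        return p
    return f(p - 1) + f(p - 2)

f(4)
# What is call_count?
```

Calls(p) = 1 + Calls(p-1) + Calls(p-2); Calls(0)=Calls(1)=1. For p=4 this gives 9.

Answer: 9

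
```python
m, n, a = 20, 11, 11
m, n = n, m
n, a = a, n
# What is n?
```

Trace:
`m, n, a = 20, 11, 11` → m = 20; n = 11; a = 11
`m, n = n, m` → m = 11; n = 20
`n, a = a, n` → n = 11; a = 20
So n = 11

Answer: 11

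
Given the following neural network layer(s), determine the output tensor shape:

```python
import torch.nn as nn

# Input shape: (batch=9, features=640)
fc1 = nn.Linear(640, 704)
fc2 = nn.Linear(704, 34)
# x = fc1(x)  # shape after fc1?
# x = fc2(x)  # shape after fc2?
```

Input: (9, 640) -> after fc1: (9, 704) -> Output: (9, 34)

Answer: (9, 34)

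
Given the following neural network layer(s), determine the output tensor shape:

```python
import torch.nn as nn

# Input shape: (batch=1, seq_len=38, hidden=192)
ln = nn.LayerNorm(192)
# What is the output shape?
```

Input: (1, 38, 192) -> Output: (1, 38, 192)

Answer: (1, 38, 192)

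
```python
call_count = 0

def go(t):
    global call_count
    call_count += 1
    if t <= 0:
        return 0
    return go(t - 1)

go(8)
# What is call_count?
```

Linear recursion stepping by 1: 9 calls from t=8 down to ≤0.

Answer: 9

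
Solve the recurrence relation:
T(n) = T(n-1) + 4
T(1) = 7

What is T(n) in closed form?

Unrolling: T(n) = T(1) + 4·(n-1) = 7 + 4(n-1) = 4n + 3.

Answer: T(n) = 4n + 3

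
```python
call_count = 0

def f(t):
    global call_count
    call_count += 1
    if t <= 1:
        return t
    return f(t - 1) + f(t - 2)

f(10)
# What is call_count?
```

Calls(t) = 1 + Calls(t-1) + Calls(t-2); Calls(0)=Calls(1)=1. For t=10 this gives 177.

Answer: 177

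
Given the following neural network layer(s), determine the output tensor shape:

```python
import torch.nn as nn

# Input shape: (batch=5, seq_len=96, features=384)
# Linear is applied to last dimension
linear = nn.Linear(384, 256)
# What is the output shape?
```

Input: (5, 96, 384) -> Output: (5, 96, 256)

Answer: (5, 96, 256)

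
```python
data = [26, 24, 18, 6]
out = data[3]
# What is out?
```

Trace:
`data = [26, 24, 18, 6]` → data = [26, 24, 18, 6]
`out = data[3]` → out = 6
So out = 6

Answer: 6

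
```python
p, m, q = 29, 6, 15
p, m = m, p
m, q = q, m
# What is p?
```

Trace:
`p, m, q = 29, 6, 15` → p = 29; m = 6; q = 15
`p, m = m, p` → p = 6; m = 29
`m, q = q, m` → m = 15; q = 29
So p = 6

Answer: 6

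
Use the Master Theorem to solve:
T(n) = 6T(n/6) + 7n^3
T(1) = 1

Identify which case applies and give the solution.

a=6, b=6, f(n)=7n^3. log_6(6) = 1. Since c=3 > 1 and the regularity condition holds (6(n/6)^3 = (6/6^3)n^3 with 6/6^3 < 1), Case 3 applies: T(n) = Θ(f(n)) = O(n^3).

Answer: O(n^3) - Case 3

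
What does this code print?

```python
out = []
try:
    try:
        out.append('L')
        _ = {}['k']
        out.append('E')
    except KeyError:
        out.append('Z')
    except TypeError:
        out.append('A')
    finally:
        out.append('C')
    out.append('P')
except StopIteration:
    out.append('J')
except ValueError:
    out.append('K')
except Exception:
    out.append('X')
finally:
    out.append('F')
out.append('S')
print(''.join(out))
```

Execution trace: 'L' (inner try body) → 'Z' (inner except KeyError) → 'C' (inner finally) → 'P' (try body, no exception) → 'F' (finally) → 'S' (after the try/except). Output: LZCPFS

Answer: LZCPFS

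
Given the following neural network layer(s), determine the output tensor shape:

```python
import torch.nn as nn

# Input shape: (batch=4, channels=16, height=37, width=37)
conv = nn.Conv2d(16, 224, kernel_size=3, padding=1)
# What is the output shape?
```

Input: (4, 16, 37, 37) -> Output: (4, 224, 37, 37)

Answer: (4, 224, 37, 37)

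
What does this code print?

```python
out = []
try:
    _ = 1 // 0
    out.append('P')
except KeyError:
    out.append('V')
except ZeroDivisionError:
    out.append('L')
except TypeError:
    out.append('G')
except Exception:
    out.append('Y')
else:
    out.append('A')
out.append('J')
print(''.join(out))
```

Execution trace: 'L' (except ZeroDivisionError) → 'J' (after the try/except). Output: LJ

Answer: LJ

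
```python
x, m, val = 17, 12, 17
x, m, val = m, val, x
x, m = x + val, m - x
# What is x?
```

Trace:
`x, m, val = 17, 12, 17` → x = 17; m = 12; val = 17
`x, m, val = m, val, x` → x = 12; m = 17; val = 17
`x, m = x + val, m - x` → x = 29; m = 5
So x = 29

Answer: 29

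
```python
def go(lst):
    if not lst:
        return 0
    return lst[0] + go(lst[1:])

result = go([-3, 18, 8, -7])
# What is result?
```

(-3) + 18 + 8 + (-7) + 0 = 16

Answer: 16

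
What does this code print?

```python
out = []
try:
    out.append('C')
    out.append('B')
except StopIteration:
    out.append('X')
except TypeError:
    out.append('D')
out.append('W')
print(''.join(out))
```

Execution trace: 'C' (try body) → 'B' (try body, no exception) → 'W' (after the try/except). Output: CBW

Answer: CBW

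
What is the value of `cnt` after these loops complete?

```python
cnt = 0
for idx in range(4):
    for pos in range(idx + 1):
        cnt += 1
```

Triangle: 1 + 2 + ... + 4
`cnt` takes the values: 0 → 1 → 2 → 3 → 4 → 5 → 6 → 7 → 8 → 9 → 10

Answer: 10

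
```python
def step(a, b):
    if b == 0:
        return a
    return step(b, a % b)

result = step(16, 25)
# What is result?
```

step(16, 25) -> step(25, 16) -> step(16, 9) -> step(9, 7) -> step(7, 2) -> step(2, 1) -> step(1, 0) -> 1

Answer: 1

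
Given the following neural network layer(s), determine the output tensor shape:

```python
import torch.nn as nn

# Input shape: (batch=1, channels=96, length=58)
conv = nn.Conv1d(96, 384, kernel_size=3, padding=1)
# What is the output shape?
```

Input: (1, 96, 58) -> Output: (1, 384, 58)

Answer: (1, 384, 58)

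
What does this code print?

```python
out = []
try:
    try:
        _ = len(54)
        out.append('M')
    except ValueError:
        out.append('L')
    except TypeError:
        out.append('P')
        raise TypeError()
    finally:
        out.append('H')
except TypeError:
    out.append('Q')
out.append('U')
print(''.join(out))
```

Execution trace: 'P' (except TypeError) → 'H' (finally) → 'Q' (outer except TypeError) → 'U' (after the try/except). Output: PHQU

Answer: PHQU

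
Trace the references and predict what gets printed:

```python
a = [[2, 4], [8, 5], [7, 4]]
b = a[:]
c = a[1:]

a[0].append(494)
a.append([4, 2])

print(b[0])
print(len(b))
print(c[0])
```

Key concept: slice with nested mutation.
Step by step:
`a = [[2, 4], [8, 5], [7, 4]]` → a = [[2, 4], [8, 5], [7, 4]]
`b = a[:]` → b = [[2, 4], [8, 5], [7, 4]]
`c = a[1:]` → c = [[8, 5], [7, 4]]
`a[0].append(494)` → a = [[2, 4, 494], [8, 5], [7, 4]]; b = [[2, 4, 494], [8, 5], [7, 4]]
`a.append([4, 2])` → a = [[2, 4, 494], [8, 5], [7, 4], [4, 2]]
`print(b[0])` → prints [2, 4, 494]
`print(len(b))` → prints 3
`print(c[0])` → prints [8, 5]

Answer:
[2, 4, 494]
3
[8, 5]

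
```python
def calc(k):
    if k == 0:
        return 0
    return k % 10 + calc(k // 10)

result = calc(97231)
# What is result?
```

Sum of digits of 97231: 1 + 3 + 2 + 7 + 9 = 22

Answer: 22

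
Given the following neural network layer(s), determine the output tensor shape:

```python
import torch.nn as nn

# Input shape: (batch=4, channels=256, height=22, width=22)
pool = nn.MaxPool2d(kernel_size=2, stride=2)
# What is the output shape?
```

Input: (4, 256, 22, 22) -> Output: (4, 256, 11, 11)

Answer: (4, 256, 11, 11)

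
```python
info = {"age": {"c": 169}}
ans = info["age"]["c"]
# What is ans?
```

Trace:
`info = {"age": {"c": 169}}` → info = {'age': {'c': 169}}
`ans = info["age"]["c"]` → ans = 169
So ans = 169

Answer: 169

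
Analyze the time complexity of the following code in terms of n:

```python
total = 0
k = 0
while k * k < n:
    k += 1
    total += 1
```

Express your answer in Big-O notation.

Each loop level contributes: √n. Multiplying the contributions gives O(√n).

Answer: O(√n)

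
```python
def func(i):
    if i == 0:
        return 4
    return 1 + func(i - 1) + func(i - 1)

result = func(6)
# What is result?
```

func(i) = 1 + 2·func(i-1), func(0)=4. Closed form: (4+1)·2^6 - 1 = 319.

Answer: 319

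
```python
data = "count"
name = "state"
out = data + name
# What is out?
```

Trace:
`data = "count"` → data = 'count'
`name = "state"` → name = 'state'
`out = data + name` → out = 'countstate'
So out = 'countstate'

Answer: 'countstate'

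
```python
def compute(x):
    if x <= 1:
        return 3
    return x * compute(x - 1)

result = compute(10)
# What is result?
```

compute(10) = 10 * 9 * 8 * 7 * 6 * 5 * 4 * 3 * 2 * 3 = 10886400

Answer: 10886400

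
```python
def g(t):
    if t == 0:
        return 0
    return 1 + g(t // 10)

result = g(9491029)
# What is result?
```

Count of digits of 9491029: 7

Answer: 7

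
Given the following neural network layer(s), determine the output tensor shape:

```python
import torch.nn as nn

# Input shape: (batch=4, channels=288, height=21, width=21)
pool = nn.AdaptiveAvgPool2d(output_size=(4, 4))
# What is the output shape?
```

Input: (4, 288, 21, 21) -> Output: (4, 288, 4, 4)

Answer: (4, 288, 4, 4)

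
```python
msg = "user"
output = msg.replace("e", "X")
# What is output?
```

Trace:
`msg = "user"` → msg = 'user'
`output = msg.replace("e", "X")` → output = 'usXr'
So output = 'usXr'

Answer: 'usXr'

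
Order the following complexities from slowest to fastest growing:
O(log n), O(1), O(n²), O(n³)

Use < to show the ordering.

Ordered by growth rate: O(1) < O(log n) < O(n²) < O(n³)

Answer: O(1) < O(log n) < O(n²) < O(n³)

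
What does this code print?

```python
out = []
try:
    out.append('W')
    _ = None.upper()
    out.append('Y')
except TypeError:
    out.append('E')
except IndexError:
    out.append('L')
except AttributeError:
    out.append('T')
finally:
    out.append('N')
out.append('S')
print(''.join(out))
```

Execution trace: 'W' (try body) → 'T' (except AttributeError) → 'N' (finally) → 'S' (after the try/except). Output: WTNS

Answer: WTNS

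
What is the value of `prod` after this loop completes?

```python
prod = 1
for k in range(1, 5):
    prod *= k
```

4! = 24
`prod` takes the values: 1 → 2 → 6 → 24

Answer: 24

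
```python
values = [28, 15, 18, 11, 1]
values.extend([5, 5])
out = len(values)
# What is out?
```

Trace:
`values = [28, 15, 18, 11, 1]` → values = [28, 15, 18, 11, 1]
`values.extend([5, 5])` → values = [28, 15, 18, 11, 1, 5, 5]
`out = len(values)` → out = 7
So out = 7

Answer: 7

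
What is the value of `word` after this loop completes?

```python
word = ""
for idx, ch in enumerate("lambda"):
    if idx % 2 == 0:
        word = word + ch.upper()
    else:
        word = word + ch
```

Uppercase even positions in 'lambda'
`word` takes the values: "" → "L" → "La" → "LaM" → "LaMb" → "LaMbD" → "LaMbDa"

Answer: "LaMbDa"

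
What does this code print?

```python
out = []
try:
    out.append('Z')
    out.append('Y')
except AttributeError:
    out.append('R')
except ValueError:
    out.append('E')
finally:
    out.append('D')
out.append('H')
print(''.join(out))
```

Execution trace: 'Z' (try body) → 'Y' (try body, no exception) → 'D' (finally) → 'H' (after the try/except). Output: ZYDH

Answer: ZYDH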